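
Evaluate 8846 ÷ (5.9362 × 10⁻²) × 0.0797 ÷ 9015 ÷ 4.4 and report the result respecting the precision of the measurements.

0.30

8846 ÷ (5.9362 × 10⁻²) × 0.0797 ÷ 9015 ÷ 4.4 = 0.299418289002…
Multiplication/division keeps the fewest significant figures: 8846 → 4 s.f., 5.9362 × 10⁻² → 5 s.f., 0.0797 → 3 s.f., 9015 → 4 s.f., 4.4 → 2 s.f.; limit is 2.
Rounded to 2 significant figures: 0.30.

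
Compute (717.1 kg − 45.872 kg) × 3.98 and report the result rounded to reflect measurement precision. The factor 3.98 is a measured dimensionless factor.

717.1 kg − 45.872 kg = 671.228 kg; the difference is limited to 1 decimal place (4 s.f.).
Carrying full precision, 671.228 × 3.98 = 2671.48744 kg; 3.98 has 3 s.f., so the result keeps min(4, 3) = 3 s.f.
Rounded to 3 significant figures: 2.67 × 10^3 kg.

2.67 × 10^3 kg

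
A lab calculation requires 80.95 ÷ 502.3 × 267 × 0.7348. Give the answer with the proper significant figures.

31.6

80.95 ÷ 502.3 × 267 × 0.7348 = 31.6179773442…
Multiplication/division keeps the fewest significant figures: 80.95 → 4 s.f., 502.3 → 4 s.f., 267 → 3 s.f., 0.7348 → 4 s.f.; limit is 3.
Rounded to 3 significant figures: 31.6.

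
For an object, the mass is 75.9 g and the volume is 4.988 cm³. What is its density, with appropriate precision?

density = 75.9 g ÷ 4.988 cm³ = 15.2165196472… g/cm³.
75.9 has 3 significant figures; 4.988 has 4.
Division/multiplication keeps the fewest: 3 significant figures.
Rounded: 15.2 g/cm³.

15.2 g/cm³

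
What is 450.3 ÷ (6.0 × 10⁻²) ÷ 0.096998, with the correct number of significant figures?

7.7 × 10⁴

450.3 ÷ (6.0 × 10⁻²) ÷ 0.096998 = 77372.7293346…
Multiplication/division keeps the fewest significant figures: 450.3 → 4 s.f., 6.0 × 10⁻² → 2 s.f., 0.096998 → 5 s.f.; limit is 2.
Rounded to 2 significant figures: 7.7 × 10⁴.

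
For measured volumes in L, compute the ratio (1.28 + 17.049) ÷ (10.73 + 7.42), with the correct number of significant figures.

1.010

1.28 + 17.049 = 18.329, limited to 2 d.p. → 4 s.f.; 10.73 + 7.42 = 18.15, limited to 2 d.p. → 4 s.f.
Carrying full precision, 18.329 ÷ 18.15 = 1.00986225895…; keep min(4, 4) = 4 s.f.
Rounded to 4 significant figures: 1.010.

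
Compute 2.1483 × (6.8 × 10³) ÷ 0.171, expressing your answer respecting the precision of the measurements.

2.1483 × (6.8 × 10³) ÷ 0.171 = 85429.4736842…
Multiplication/division keeps the fewest significant figures: 2.1483 → 5 s.f., 6.8 × 10³ → 2 s.f., 0.171 → 3 s.f.; limit is 2.
Rounded to 2 significant figures: 8.5 × 10⁴.

8.5 × 10⁴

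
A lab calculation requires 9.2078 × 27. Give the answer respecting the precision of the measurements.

2.5 × 10²

9.2078 × 27 = 248.6106
Multiplication/division keeps the fewest significant figures: 9.2078 → 5 s.f., 27 → 2 s.f.; limit is 2.
Rounded to 2 significant figures: 2.5 × 10².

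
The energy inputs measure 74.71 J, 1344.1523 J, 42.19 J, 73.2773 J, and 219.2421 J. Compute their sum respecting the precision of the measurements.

74.71 J + 1344.1523 J + 42.19 J + 73.2773 J + 219.2421 J = 1753.5717 J.
Addition/subtraction keeps the fewest decimal places: 74.71 → 2 decimal places, 1344.1523 → 4 decimal places, 42.19 → 2 decimal places, 73.2773 → 4 decimal places, 219.2421 → 4 decimal places; limit is 2.
Rounded to 2 decimal places: 1753.57 J.

1753.57 J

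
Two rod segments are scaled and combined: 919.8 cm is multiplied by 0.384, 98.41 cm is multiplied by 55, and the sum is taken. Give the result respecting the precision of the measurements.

919.8 × 0.384 = 353.2032 → 353 cm (3 s.f., last digit at the 10^0 place).
98.41 × 55 = 5412.55 → 5.4 × 10³ cm (2 s.f., last digit at the 10^2 place).
Sum: 5765.7532 cm; keep the coarser place, 10^2.
Result: 5.8 × 10³ cm.

5.8 × 10³ cm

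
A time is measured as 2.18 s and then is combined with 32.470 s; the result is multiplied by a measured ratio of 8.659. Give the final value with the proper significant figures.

2.18 s + 32.470 s = 34.650 s; the sum is limited to 2 decimal places (4 s.f.).
Carrying full precision, 34.650 × 8.659 = 300.03435 s; 8.659 has 4 s.f., so the result keeps min(4, 4) = 4 s.f.
Rounded to 4 significant figures: 300.0 s.

300.0 s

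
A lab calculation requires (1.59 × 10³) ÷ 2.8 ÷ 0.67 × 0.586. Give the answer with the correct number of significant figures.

(1.59 × 10³) ÷ 2.8 ÷ 0.67 × 0.586 = 496.663113006…
Multiplication/division keeps the fewest significant figures: 1.59 × 10³ → 3 s.f., 2.8 → 2 s.f., 0.67 → 2 s.f., 0.586 → 3 s.f.; limit is 2.
Rounded to 2 significant figures: 5.0 × 10².

5.0 × 10²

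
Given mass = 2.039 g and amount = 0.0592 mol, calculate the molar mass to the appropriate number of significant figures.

34.4 g/mol

molar mass = 2.039 g ÷ 0.0592 mol = 34.4425675676… g/mol.
2.039 has 4 significant figures; 0.0592 has 3.
Division/multiplication keeps the fewest: 3 significant figures.
Rounded: 34.4 g/mol.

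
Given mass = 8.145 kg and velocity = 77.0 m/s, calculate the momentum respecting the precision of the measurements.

6.27 × 10^2 kg·m/s

momentum = 8.145 kg × 77.0 m/s = 627.165 kg·m/s.
8.145 has 4 significant figures; 77.0 has 3.
Division/multiplication keeps the fewest: 3 significant figures.
Rounded: 6.27 × 10^2 kg·m/s.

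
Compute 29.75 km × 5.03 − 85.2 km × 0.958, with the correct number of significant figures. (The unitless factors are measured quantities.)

68 km

29.75 × 5.03 = 149.6425 → 1.50 × 10^2 km (3 s.f., last digit at the 10^0 place).
85.2 × 0.958 = 81.6216 → 81.6 km (3 s.f., last digit at the 10^-1 place).
Difference: 68.0209 km; keep the coarser place, 10^0.
Result: 68 km.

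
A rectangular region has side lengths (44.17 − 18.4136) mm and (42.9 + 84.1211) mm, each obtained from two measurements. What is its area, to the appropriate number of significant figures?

3272 mm²

44.17 − 18.4136 = 25.7564, limited to 2 d.p. → 4 s.f.; 42.9 + 84.1211 = 127.0211, limited to 1 d.p. → 4 s.f.
Carrying full precision, 25.7564 × 127.0211 = 3271.60626004; keep min(4, 4) = 4 s.f.
Rounded to 4 significant figures: 3272 mm².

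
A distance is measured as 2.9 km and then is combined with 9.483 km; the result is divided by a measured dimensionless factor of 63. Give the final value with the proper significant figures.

0.20 km

2.9 km + 9.483 km = 12.383 km; the sum is limited to 1 decimal place (3 s.f.).
Carrying full precision, 12.383 ÷ 63 = 0.196555555556… km; 63 has 2 s.f., so the result keeps min(3, 2) = 2 s.f.
Rounded to 2 significant figures: 0.20 km.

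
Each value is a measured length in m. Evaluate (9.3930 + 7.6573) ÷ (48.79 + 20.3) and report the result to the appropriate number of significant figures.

0.247

9.3930 + 7.6573 = 17.0503, limited to 4 d.p. → 6 s.f.; 48.79 + 20.3 = 69.09, limited to 1 d.p. → 3 s.f.
Carrying full precision, 17.0503 ÷ 69.09 = 0.246783905051…; keep min(6, 3) = 3 s.f.
Rounded to 3 significant figures: 0.247.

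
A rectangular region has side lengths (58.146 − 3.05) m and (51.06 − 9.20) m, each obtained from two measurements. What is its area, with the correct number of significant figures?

2306 m²

58.146 − 3.05 = 55.096, limited to 2 d.p. → 4 s.f.; 51.06 − 9.20 = 41.86, limited to 2 d.p. → 4 s.f.
Carrying full precision, 55.096 × 41.86 = 2306.31856; keep min(4, 4) = 4 s.f.
Rounded to 4 significant figures: 2306 m².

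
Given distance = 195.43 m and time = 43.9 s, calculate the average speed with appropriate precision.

4.45 m/s

average speed = 195.43 m ÷ 43.9 s = 4.45170842825… m/s.
195.43 has 5 significant figures; 43.9 has 3.
Division/multiplication keeps the fewest: 3 significant figures.
Rounded: 4.45 m/s.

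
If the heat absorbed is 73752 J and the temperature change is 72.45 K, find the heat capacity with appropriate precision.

heat capacity = 73752 J ÷ 72.45 K = 1017.97101449… J/K.
73752 has 5 significant figures; 72.45 has 4.
Division/multiplication keeps the fewest: 4 significant figures.
Rounded: 1018 J/K.

1018 J/K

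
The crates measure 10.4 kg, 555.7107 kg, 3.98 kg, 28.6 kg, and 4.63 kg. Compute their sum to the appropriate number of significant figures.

6.033 × 10² kg

10.4 kg + 555.7107 kg + 3.98 kg + 28.6 kg + 4.63 kg = 603.3207 kg.
Addition/subtraction keeps the fewest decimal places: 10.4 → 1 decimal place, 555.7107 → 4 decimal places, 3.98 → 2 decimal places, 28.6 → 1 decimal place, 4.63 → 2 decimal places; limit is 1.
Rounded to 1 decimal place: 6.033 × 10² kg.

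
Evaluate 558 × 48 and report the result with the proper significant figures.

558 × 48 = 26784
Multiplication/division keeps the fewest significant figures: 558 → 3 s.f., 48 → 2 s.f.; limit is 2.
Rounded to 2 significant figures: 2.7 × 10^4.

2.7 × 10^4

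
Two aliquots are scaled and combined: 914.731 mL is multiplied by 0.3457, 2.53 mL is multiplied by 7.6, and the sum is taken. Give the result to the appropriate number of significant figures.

335 mL

914.731 × 0.3457 = 316.2225067 → 316.2 mL (4 s.f., last digit at the 10^-1 place).
2.53 × 7.6 = 19.228 → 19 mL (2 s.f., last digit at the 10^0 place).
Sum: 335.4505067 mL; keep the coarser place, 10^0.
Result: 335 mL.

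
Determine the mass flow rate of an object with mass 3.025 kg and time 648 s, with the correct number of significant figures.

0.00467 kg/s

mass flow rate = 3.025 kg ÷ 648 s = 0.00466820987654… kg/s.
3.025 has 4 significant figures; 648 has 3.
Division/multiplication keeps the fewest: 3 significant figures.
Rounded: 0.00467 kg/s.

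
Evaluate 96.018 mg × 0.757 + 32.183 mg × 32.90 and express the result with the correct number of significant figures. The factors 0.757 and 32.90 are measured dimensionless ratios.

1132 mg

96.018 × 0.757 = 72.685626 → 72.7 mg (3 s.f., last digit at the 10^-1 place).
32.183 × 32.90 = 1058.8207 → 1059 mg (4 s.f., last digit at the 10^0 place).
Sum: 1131.506326 mg; keep the coarser place, 10^0.
Result: 1132 mg.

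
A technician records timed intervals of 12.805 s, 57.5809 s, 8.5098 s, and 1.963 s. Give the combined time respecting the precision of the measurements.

80.859 s

12.805 s + 57.5809 s + 8.5098 s + 1.963 s = 80.8587 s.
Addition/subtraction keeps the fewest decimal places: 12.805 → 3 decimal places, 57.5809 → 4 decimal places, 8.5098 → 4 decimal places, 1.963 → 3 decimal places; limit is 3.
Rounded to 3 decimal places: 80.859 s.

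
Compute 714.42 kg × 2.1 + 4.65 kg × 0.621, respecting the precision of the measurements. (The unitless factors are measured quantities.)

1.5 × 10^3 kg

714.42 × 2.1 = 1500.282 → 1.5 × 10^3 kg (2 s.f., last digit at the 10^2 place).
4.65 × 0.621 = 2.88765 → 2.89 kg (3 s.f., last digit at the 10^-2 place).
Sum: 1503.16965 kg; keep the coarser place, 10^2.
Result: 1.5 × 10^3 kg.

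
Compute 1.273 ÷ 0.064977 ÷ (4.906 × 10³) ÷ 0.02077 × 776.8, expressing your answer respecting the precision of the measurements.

1.273 ÷ 0.064977 ÷ (4.906 × 10³) ÷ 0.02077 × 776.8 = 149.352990917…
Multiplication/division keeps the fewest significant figures: 1.273 → 4 s.f., 0.064977 → 5 s.f., 4.906 × 10³ → 4 s.f., 0.02077 → 4 s.f., 776.8 → 4 s.f.; limit is 4.
Rounded to 4 significant figures: 149.4.

149.4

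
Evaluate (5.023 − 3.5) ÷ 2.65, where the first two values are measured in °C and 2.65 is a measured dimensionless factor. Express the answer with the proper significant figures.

5.023 °C − 3.5 °C = 1.523 °C; the difference is limited to 1 decimal place (2 s.f.).
Carrying full precision, 1.523 ÷ 2.65 = 0.574716981132… °C; 2.65 has 3 s.f., so the result keeps min(2, 3) = 2 s.f.
Rounded to 2 significant figures: 5.7 × 10⁻¹ °C.

5.7 × 10⁻¹ °C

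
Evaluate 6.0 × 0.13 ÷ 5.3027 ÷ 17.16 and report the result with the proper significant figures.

0.0086

6.0 × 0.13 ÷ 5.3027 ÷ 17.16 = 0.00857196248223…
Multiplication/division keeps the fewest significant figures: 6.0 → 2 s.f., 0.13 → 2 s.f., 5.3027 → 5 s.f., 17.16 → 4 s.f.; limit is 2.
Rounded to 2 significant figures: 0.0086.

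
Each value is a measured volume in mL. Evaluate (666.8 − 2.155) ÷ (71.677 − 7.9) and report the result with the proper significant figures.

10.4

666.8 − 2.155 = 664.645, limited to 1 d.p. → 4 s.f.; 71.677 − 7.9 = 63.777, limited to 1 d.p. → 3 s.f.
Carrying full precision, 664.645 ÷ 63.777 = 10.4213901563…; keep min(4, 3) = 3 s.f.
Rounded to 3 significant figures: 10.4.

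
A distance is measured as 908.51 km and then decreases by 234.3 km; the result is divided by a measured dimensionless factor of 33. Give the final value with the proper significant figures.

908.51 km − 234.3 km = 674.21 km; the difference is limited to 1 decimal place (4 s.f.).
Carrying full precision, 674.21 ÷ 33 = 20.4306060606… km; 33 has 2 s.f., so the result keeps min(4, 2) = 2 s.f.
Rounded to 2 significant figures: 2.0 × 10^1 km.

2.0 × 10^1 km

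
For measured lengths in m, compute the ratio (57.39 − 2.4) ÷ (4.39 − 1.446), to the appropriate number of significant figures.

18.7

57.39 − 2.4 = 54.99, limited to 1 d.p. → 3 s.f.; 4.39 − 1.446 = 2.944, limited to 2 d.p. → 3 s.f.
Carrying full precision, 54.99 ÷ 2.944 = 18.6786684783…; keep min(3, 3) = 3 s.f.
Rounded to 3 significant figures: 18.7.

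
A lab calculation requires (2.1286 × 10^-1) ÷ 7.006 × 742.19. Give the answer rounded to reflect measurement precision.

22.55

(2.1286 × 10^-1) ÷ 7.006 × 742.19 = 22.5496093919…
Multiplication/division keeps the fewest significant figures: 2.1286 × 10^-1 → 5 s.f., 7.006 → 4 s.f., 742.19 → 5 s.f.; limit is 4.
Rounded to 4 significant figures: 22.55.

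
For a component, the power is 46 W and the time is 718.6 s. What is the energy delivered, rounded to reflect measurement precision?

3.3 × 10⁴ J

energy delivered = 46 W × 718.6 s = 33055.6 J.
46 has 2 significant figures; 718.6 has 4.
Division/multiplication keeps the fewest: 2 significant figures.
Rounded: 3.3 × 10⁴ J.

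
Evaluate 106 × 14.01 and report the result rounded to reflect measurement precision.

106 × 14.01 = 1485.06
Multiplication/division keeps the fewest significant figures: 106 → 3 s.f., 14.01 → 4 s.f.; limit is 3.
Rounded to 3 significant figures: 1.49 × 10³.

1.49 × 10³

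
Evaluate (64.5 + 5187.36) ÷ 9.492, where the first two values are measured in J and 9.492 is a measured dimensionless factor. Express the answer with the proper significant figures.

64.5 J + 5187.36 J = 5251.86 J; the sum is limited to 1 decimal place (5 s.f.).
Carrying full precision, 5251.86 ÷ 9.492 = 553.293299621… J; 9.492 has 4 s.f., so the result keeps min(5, 4) = 4 s.f.
Rounded to 4 significant figures: 5.533 × 10^2 J.

5.533 × 10^2 J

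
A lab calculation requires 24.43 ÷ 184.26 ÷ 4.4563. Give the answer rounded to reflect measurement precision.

0.02975

24.43 ÷ 184.26 ÷ 4.4563 = 0.029752124323…
Multiplication/division keeps the fewest significant figures: 24.43 → 4 s.f., 184.26 → 5 s.f., 4.4563 → 5 s.f.; limit is 4.
Rounded to 4 significant figures: 0.02975.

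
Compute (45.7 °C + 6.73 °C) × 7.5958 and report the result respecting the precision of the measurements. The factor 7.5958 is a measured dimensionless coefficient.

398 °C

45.7 °C + 6.73 °C = 52.43 °C; the sum is limited to 1 decimal place (3 s.f.).
Carrying full precision, 52.43 × 7.5958 = 398.247794 °C; 7.5958 has 5 s.f., so the result keeps min(3, 5) = 3 s.f.
Rounded to 3 significant figures: 398 °C.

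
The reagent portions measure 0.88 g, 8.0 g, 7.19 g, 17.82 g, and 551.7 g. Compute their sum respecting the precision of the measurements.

0.88 g + 8.0 g + 7.19 g + 17.82 g + 551.7 g = 585.59 g.
Addition/subtraction keeps the fewest decimal places: 0.88 → 2 decimal places, 8.0 → 1 decimal place, 7.19 → 2 decimal places, 17.82 → 2 decimal places, 551.7 → 1 decimal place; limit is 1.
Rounded to 1 decimal place: 585.6 g.

585.6 g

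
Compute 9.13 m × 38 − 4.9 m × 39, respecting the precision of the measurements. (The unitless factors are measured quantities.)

9.13 × 38 = 346.94 → 3.5 × 10^2 m (2 s.f., last digit at the 10^1 place).
4.9 × 39 = 191.1 → 1.9 × 10^2 m (2 s.f., last digit at the 10^1 place).
Difference: 155.84 m; keep the coarser place, 10^1.
Result: 1.6 × 10^2 m.

1.6 × 10^2 m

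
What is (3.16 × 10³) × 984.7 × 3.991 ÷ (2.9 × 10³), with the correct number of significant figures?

(3.16 × 10³) × 984.7 × 3.991 ÷ (2.9 × 10³) = 4282.27694207…
Multiplication/division keeps the fewest significant figures: 3.16 × 10³ → 3 s.f., 984.7 → 4 s.f., 3.991 → 4 s.f., 2.9 × 10³ → 2 s.f.; limit is 2.
Rounded to 2 significant figures: 4.3 × 10³.

4.3 × 10³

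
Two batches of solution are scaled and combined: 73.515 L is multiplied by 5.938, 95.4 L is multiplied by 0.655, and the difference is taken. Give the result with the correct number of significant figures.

73.515 × 5.938 = 436.53207 → 436.5 L (4 s.f., last digit at the 10^-1 place).
95.4 × 0.655 = 62.487 → 62.5 L (3 s.f., last digit at the 10^-1 place).
Difference: 374.04507 L; keep the coarser place, 10^-1.
Result: 374.0 L.

374.0 L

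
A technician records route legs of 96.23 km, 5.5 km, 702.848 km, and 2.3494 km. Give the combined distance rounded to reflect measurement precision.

96.23 km + 5.5 km + 702.848 km + 2.3494 km = 806.9274 km.
Addition/subtraction keeps the fewest decimal places: 96.23 → 2 decimal places, 5.5 → 1 decimal place, 702.848 → 3 decimal places, 2.3494 → 4 decimal places; limit is 1.
Rounded to 1 decimal place: 806.9 km.

806.9 km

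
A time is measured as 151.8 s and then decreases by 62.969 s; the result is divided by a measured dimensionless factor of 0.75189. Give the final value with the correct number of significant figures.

151.8 s − 62.969 s = 88.831 s; the difference is limited to 1 decimal place (3 s.f.).
Carrying full precision, 88.831 ÷ 0.75189 = 118.143611433… s; 0.75189 has 5 s.f., so the result keeps min(3, 5) = 3 s.f.
Rounded to 3 significant figures: 118 s.

118 s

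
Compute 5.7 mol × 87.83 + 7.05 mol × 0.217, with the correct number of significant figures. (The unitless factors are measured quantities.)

5.7 × 87.83 = 500.631 → 5.0 × 10^2 mol (2 s.f., last digit at the 10^1 place).
7.05 × 0.217 = 1.52985 → 1.53 mol (3 s.f., last digit at the 10^-2 place).
Sum: 502.16085 mol; keep the coarser place, 10^1.
Result: 5.0 × 10^2 mol.

5.0 × 10^2 mol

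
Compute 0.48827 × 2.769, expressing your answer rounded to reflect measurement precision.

0.48827 × 2.769 = 1.35201963
Multiplication/division keeps the fewest significant figures: 0.48827 → 5 s.f., 2.769 → 4 s.f.; limit is 4.
Rounded to 4 significant figures: 1.352.

1.352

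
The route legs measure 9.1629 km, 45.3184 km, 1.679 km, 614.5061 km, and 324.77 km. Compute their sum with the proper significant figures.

995.44 km

9.1629 km + 45.3184 km + 1.679 km + 614.5061 km + 324.77 km = 995.4364 km.
Addition/subtraction keeps the fewest decimal places: 9.1629 → 4 decimal places, 45.3184 → 4 decimal places, 1.679 → 3 decimal places, 614.5061 → 4 decimal places, 324.77 → 2 decimal places; limit is 2.
Rounded to 2 decimal places: 995.44 km.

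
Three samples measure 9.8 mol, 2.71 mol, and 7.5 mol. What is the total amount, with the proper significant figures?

20.0 mol

9.8 mol + 2.71 mol + 7.5 mol = 20.01 mol.
Addition/subtraction keeps the fewest decimal places: 9.8 → 1 decimal place, 2.71 → 2 decimal places, 7.5 → 1 decimal place; limit is 1.
Rounded to 1 decimal place: 20.0 mol.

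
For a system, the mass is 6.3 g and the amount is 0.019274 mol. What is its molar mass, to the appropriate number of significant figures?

3.3 × 10^2 g/mol

molar mass = 6.3 g ÷ 0.019274 mol = 326.865207015… g/mol.
6.3 has 2 significant figures; 0.019274 has 5.
Division/multiplication keeps the fewest: 2 significant figures.
Rounded: 3.3 × 10^2 g/mol.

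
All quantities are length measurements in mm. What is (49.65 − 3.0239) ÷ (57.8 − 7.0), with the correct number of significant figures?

49.65 − 3.0239 = 46.6261, limited to 2 d.p. → 4 s.f.; 57.8 − 7.0 = 50.8, limited to 1 d.p. → 3 s.f.
Carrying full precision, 46.6261 ÷ 50.8 = 0.917836614173…; keep min(4, 3) = 3 s.f.
Rounded to 3 significant figures: 0.918.

0.918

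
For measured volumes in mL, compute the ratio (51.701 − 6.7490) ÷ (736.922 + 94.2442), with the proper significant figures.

0.054083

51.701 − 6.7490 = 44.9520, limited to 3 d.p. → 5 s.f.; 736.922 + 94.2442 = 831.1662, limited to 3 d.p. → 6 s.f.
Carrying full precision, 44.9520 ÷ 831.1662 = 0.0540830462066…; keep min(5, 6) = 5 s.f.
Rounded to 5 significant figures: 0.054083.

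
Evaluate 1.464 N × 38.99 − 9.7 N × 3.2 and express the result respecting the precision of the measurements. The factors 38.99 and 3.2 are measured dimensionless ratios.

1.464 × 38.99 = 57.08136 → 57.08 N (4 s.f., last digit at the 10^-2 place).
9.7 × 3.2 = 31.04 → 31 N (2 s.f., last digit at the 10^0 place).
Difference: 26.04136 N; keep the coarser place, 10^0.
Result: 26 N.

26 N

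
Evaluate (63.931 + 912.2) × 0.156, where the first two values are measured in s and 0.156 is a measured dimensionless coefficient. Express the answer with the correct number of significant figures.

152 s

63.931 s + 912.2 s = 976.131 s; the sum is limited to 1 decimal place (4 s.f.).
Carrying full precision, 976.131 × 0.156 = 152.276436 s; 0.156 has 3 s.f., so the result keeps min(4, 3) = 3 s.f.
Rounded to 3 significant figures: 152 s.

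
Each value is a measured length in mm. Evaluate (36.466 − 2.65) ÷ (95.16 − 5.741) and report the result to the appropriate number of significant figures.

36.466 − 2.65 = 33.816, limited to 2 d.p. → 4 s.f.; 95.16 − 5.741 = 89.419, limited to 2 d.p. → 4 s.f.
Carrying full precision, 33.816 ÷ 89.419 = 0.378174660866…; keep min(4, 4) = 4 s.f.
Rounded to 4 significant figures: 3.782 × 10⁻¹.

3.782 × 10⁻¹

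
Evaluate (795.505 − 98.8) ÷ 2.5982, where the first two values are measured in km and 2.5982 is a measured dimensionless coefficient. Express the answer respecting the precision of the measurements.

795.505 km − 98.8 km = 696.705 km; the difference is limited to 1 decimal place (4 s.f.).
Carrying full precision, 696.705 ÷ 2.5982 = 268.149103225… km; 2.5982 has 5 s.f., so the result keeps min(4, 5) = 4 s.f.
Rounded to 4 significant figures: 268.1 km.

268.1 km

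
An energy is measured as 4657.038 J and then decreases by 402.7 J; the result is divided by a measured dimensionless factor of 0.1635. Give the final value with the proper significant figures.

4657.038 J − 402.7 J = 4254.338 J; the difference is limited to 1 decimal place (5 s.f.).
Carrying full precision, 4254.338 ÷ 0.1635 = 26020.4159021… J; 0.1635 has 4 s.f., so the result keeps min(5, 4) = 4 s.f.
Rounded to 4 significant figures: 2.602 × 10^4 J.

2.602 × 10^4 J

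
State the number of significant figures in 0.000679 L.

0.000679: leading zeros are not significant.

3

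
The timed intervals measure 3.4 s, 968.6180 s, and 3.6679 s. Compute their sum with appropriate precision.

3.4 s + 968.6180 s + 3.6679 s = 975.6859 s.
Addition/subtraction keeps the fewest decimal places: 3.4 → 1 decimal place, 968.6180 → 4 decimal places, 3.6679 → 4 decimal places; limit is 1.
Rounded to 1 decimal place: 975.7 s.

975.7 s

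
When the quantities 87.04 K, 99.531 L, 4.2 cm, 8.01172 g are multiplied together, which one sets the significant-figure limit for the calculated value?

4.2 cm

87.04 K → 4 s.f.; 99.531 L → 5 s.f.; 4.2 cm → 2 s.f.; 8.01172 g → 6 s.f.
The fewest is 2 significant figures, from 4.2 cm.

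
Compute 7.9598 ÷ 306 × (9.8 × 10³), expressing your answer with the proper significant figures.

2.5 × 10²

7.9598 ÷ 306 × (9.8 × 10³) = 254.921699346…
Multiplication/division keeps the fewest significant figures: 7.9598 → 5 s.f., 306 → 3 s.f., 9.8 × 10³ → 2 s.f.; limit is 2.
Rounded to 2 significant figures: 2.5 × 10².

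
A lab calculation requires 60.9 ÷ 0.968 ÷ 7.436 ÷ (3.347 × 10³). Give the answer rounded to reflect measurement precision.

0.00253

60.9 ÷ 0.968 ÷ 7.436 ÷ (3.347 × 10³) = 0.00252782405239…
Multiplication/division keeps the fewest significant figures: 60.9 → 3 s.f., 0.968 → 3 s.f., 7.436 → 4 s.f., 3.347 × 10³ → 4 s.f.; limit is 3.
Rounded to 3 significant figures: 0.00253.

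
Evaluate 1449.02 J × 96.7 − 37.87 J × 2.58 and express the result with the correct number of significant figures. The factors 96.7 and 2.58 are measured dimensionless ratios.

1.40 × 10^5 J

1449.02 × 96.7 = 140120.234 → 1.40 × 10^5 J (3 s.f., last digit at the 10^3 place).
37.87 × 2.58 = 97.7046 → 97.7 J (3 s.f., last digit at the 10^-1 place).
Difference: 140022.5294 J; keep the coarser place, 10^3.
Result: 1.40 × 10^5 J.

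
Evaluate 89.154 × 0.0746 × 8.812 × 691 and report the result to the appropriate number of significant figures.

4.05 × 10^4

89.154 × 0.0746 × 8.812 × 691 = 40497.8713493…
Multiplication/division keeps the fewest significant figures: 89.154 → 5 s.f., 0.0746 → 3 s.f., 8.812 → 4 s.f., 691 → 3 s.f.; limit is 3.
Rounded to 3 significant figures: 4.05 × 10^4.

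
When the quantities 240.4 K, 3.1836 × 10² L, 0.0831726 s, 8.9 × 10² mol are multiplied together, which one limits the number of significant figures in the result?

240.4 K → 4 s.f.; 3.1836 × 10² L → 5 s.f.; 0.0831726 s → 6 s.f.; 8.9 × 10² mol → 2 s.f.
The fewest is 2 significant figures, from 8.9 × 10² mol.

8.9 × 10² mol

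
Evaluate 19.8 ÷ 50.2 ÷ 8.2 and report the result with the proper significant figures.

19.8 ÷ 50.2 ÷ 8.2 = 0.0481002817996…
Multiplication/division keeps the fewest significant figures: 19.8 → 3 s.f., 50.2 → 3 s.f., 8.2 → 2 s.f.; limit is 2.
Rounded to 2 significant figures: 0.048.

0.048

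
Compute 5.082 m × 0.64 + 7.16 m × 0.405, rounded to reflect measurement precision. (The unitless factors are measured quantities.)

6.2 m

5.082 × 0.64 = 3.25248 → 3.3 m (2 s.f., last digit at the 10^-1 place).
7.16 × 0.405 = 2.8998 → 2.90 m (3 s.f., last digit at the 10^-2 place).
Sum: 6.15228 m; keep the coarser place, 10^-1.
Result: 6.2 m.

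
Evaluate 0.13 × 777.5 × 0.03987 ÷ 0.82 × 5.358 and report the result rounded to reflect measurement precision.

26

0.13 × 777.5 × 0.03987 ÷ 0.82 × 5.358 = 26.3316966091…
Multiplication/division keeps the fewest significant figures: 0.13 → 2 s.f., 777.5 → 4 s.f., 0.03987 → 4 s.f., 0.82 → 2 s.f., 5.358 → 4 s.f.; limit is 2.
Rounded to 2 significant figures: 26.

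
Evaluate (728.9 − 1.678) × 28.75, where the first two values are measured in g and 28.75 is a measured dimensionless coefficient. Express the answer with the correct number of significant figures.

728.9 g − 1.678 g = 727.222 g; the difference is limited to 1 decimal place (4 s.f.).
Carrying full precision, 727.222 × 28.75 = 20907.6325 g; 28.75 has 4 s.f., so the result keeps min(4, 4) = 4 s.f.
Rounded to 4 significant figures: 2.091 × 10⁴ g.

2.091 × 10⁴ g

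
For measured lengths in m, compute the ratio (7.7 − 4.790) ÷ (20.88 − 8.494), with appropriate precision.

0.23

7.7 − 4.790 = 2.910, limited to 1 d.p. → 2 s.f.; 20.88 − 8.494 = 12.386, limited to 2 d.p. → 4 s.f.
Carrying full precision, 2.910 ÷ 12.386 = 0.234942677216…; keep min(2, 4) = 2 s.f.
Rounded to 2 significant figures: 0.23.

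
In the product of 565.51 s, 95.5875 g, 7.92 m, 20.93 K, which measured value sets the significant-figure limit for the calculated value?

7.92 m

565.51 s → 5 s.f.; 95.5875 g → 6 s.f.; 7.92 m → 3 s.f.; 20.93 K → 4 s.f.
The fewest is 3 significant figures, from 7.92 m.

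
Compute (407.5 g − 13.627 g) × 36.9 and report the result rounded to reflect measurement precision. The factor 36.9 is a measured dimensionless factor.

407.5 g − 13.627 g = 393.873 g; the difference is limited to 1 decimal place (4 s.f.).
Carrying full precision, 393.873 × 36.9 = 14533.9137 g; 36.9 has 3 s.f., so the result keeps min(4, 3) = 3 s.f.
Rounded to 3 significant figures: 1.45 × 10⁴ g.

1.45 × 10⁴ g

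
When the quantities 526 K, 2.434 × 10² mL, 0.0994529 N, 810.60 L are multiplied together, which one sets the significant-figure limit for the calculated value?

526 K

526 K → 3 s.f.; 2.434 × 10² mL → 4 s.f.; 0.0994529 N → 6 s.f.; 810.60 L → 5 s.f.
The fewest is 3 significant figures, from 526 K.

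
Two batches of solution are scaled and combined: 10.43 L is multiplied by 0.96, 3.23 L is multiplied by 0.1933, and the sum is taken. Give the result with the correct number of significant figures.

10.43 × 0.96 = 10.0128 → 10. L (2 s.f., last digit at the 10^0 place).
3.23 × 0.1933 = 0.624359 → 0.624 L (3 s.f., last digit at the 10^-3 place).
Sum: 10.637159 L; keep the coarser place, 10^0.
Result: 11 L.

11 L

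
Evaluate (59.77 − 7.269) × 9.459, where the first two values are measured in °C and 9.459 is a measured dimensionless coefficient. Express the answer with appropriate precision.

59.77 °C − 7.269 °C = 52.501 °C; the difference is limited to 2 decimal places (4 s.f.).
Carrying full precision, 52.501 × 9.459 = 496.606959 °C; 9.459 has 4 s.f., so the result keeps min(4, 4) = 4 s.f.
Rounded to 4 significant figures: 4.966 × 10² °C.

4.966 × 10² °C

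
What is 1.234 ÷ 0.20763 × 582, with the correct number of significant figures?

1.234 ÷ 0.20763 × 582 = 3458.9799162…
Multiplication/division keeps the fewest significant figures: 1.234 → 4 s.f., 0.20763 → 5 s.f., 582 → 3 s.f.; limit is 3.
Rounded to 3 significant figures: 3.46 × 10^3.

3.46 × 10^3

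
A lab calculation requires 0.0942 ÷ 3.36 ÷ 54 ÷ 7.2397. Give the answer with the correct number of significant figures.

7.2 × 10⁻⁵

0.0942 ÷ 3.36 ÷ 54 ÷ 7.2397 = 0.0000717129016644…
Multiplication/division keeps the fewest significant figures: 0.0942 → 3 s.f., 3.36 → 3 s.f., 54 → 2 s.f., 7.2397 → 5 s.f.; limit is 2.
Rounded to 2 significant figures: 7.2 × 10⁻⁵.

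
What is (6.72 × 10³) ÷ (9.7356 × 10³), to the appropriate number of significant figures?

0.690

(6.72 × 10³) ÷ (9.7356 × 10³) = 0.690250215703…
Multiplication/division keeps the fewest significant figures: 6.72 × 10³ → 3 s.f., 9.7356 × 10³ → 5 s.f.; limit is 3.
Rounded to 3 significant figures: 0.690.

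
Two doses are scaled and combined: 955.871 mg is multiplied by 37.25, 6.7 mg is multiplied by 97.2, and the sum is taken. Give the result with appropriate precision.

955.871 × 37.25 = 35606.19475 → 3.561 × 10⁴ mg (4 s.f., last digit at the 10^1 place).
6.7 × 97.2 = 651.24 → 6.5 × 10² mg (2 s.f., last digit at the 10^1 place).
Sum: 36257.43475 mg; keep the coarser place, 10^1.
Result: 3.626 × 10⁴ mg.

3.626 × 10⁴ mg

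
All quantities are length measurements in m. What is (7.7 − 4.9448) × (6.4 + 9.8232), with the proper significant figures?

45 m²

7.7 − 4.9448 = 2.7552, limited to 1 d.p. → 2 s.f.; 6.4 + 9.8232 = 16.2232, limited to 1 d.p. → 3 s.f.
Carrying full precision, 2.7552 × 16.2232 = 44.69816064; keep min(2, 3) = 2 s.f.
Rounded to 2 significant figures: 45 m².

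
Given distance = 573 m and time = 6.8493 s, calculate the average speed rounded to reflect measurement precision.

average speed = 573 m ÷ 6.8493 s = 83.658184048… m/s.
573 has 3 significant figures; 6.8493 has 5.
Division/multiplication keeps the fewest: 3 significant figures.
Rounded: 83.7 m/s.

83.7 m/s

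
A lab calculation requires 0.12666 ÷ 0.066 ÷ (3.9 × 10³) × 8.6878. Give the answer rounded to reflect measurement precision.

0.0043

0.12666 ÷ 0.066 ÷ (3.9 × 10³) × 8.6878 = 0.00427504564103…
Multiplication/division keeps the fewest significant figures: 0.12666 → 5 s.f., 0.066 → 2 s.f., 3.9 × 10³ → 2 s.f., 8.6878 → 5 s.f.; limit is 2.
Rounded to 2 significant figures: 0.0043.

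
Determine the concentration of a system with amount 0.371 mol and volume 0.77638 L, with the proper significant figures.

concentration = 0.371 mol ÷ 0.77638 L = 0.477858780494… mol/L.
0.371 has 3 significant figures; 0.77638 has 5.
Division/multiplication keeps the fewest: 3 significant figures.
Rounded: 0.478 mol/L.

0.478 mol/L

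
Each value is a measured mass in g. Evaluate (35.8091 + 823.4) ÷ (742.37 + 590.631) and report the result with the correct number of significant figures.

35.8091 + 823.4 = 859.2091, limited to 1 d.p. → 4 s.f.; 742.37 + 590.631 = 1333.001, limited to 2 d.p. → 6 s.f.
Carrying full precision, 859.2091 ÷ 1333.001 = 0.644567483445…; keep min(4, 6) = 4 s.f.
Rounded to 4 significant figures: 0.6446.

0.6446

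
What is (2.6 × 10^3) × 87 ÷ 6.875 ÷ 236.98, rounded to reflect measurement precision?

1.4 × 10^2

(2.6 × 10^3) × 87 ÷ 6.875 ÷ 236.98 = 138.837953337…
Multiplication/division keeps the fewest significant figures: 2.6 × 10^3 → 2 s.f., 87 → 2 s.f., 6.875 → 4 s.f., 236.98 → 5 s.f.; limit is 2.
Rounded to 2 significant figures: 1.4 × 10^2.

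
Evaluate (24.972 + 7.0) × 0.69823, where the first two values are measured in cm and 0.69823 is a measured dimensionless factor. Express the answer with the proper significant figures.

22.3 cm

24.972 cm + 7.0 cm = 31.972 cm; the sum is limited to 1 decimal place (3 s.f.).
Carrying full precision, 31.972 × 0.69823 = 22.32380956 cm; 0.69823 has 5 s.f., so the result keeps min(3, 5) = 3 s.f.
Rounded to 3 significant figures: 22.3 cm.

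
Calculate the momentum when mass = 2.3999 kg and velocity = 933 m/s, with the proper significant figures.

2.24 × 10^3 kg·m/s

momentum = 2.3999 kg × 933 m/s = 2239.1067 kg·m/s.
2.3999 has 5 significant figures; 933 has 3.
Division/multiplication keeps the fewest: 3 significant figures.
Rounded: 2.24 × 10^3 kg·m/s.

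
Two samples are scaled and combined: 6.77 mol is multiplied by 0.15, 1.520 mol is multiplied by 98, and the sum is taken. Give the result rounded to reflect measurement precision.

1.5 × 10^2 mol

6.77 × 0.15 = 1.0155 → 1.0 mol (2 s.f., last digit at the 10^-1 place).
1.520 × 98 = 148.96 → 1.5 × 10^2 mol (2 s.f., last digit at the 10^1 place).
Sum: 149.9755 mol; keep the coarser place, 10^1.
Result: 1.5 × 10^2 mol.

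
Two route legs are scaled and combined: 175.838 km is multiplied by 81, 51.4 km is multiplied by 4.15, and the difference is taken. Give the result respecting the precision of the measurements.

175.838 × 81 = 14242.878 → 1.4 × 10⁴ km (2 s.f., last digit at the 10^3 place).
51.4 × 4.15 = 213.31 → 213 km (3 s.f., last digit at the 10^0 place).
Difference: 14029.568 km; keep the coarser place, 10^3.
Result: 1.4 × 10⁴ km.

1.4 × 10⁴ km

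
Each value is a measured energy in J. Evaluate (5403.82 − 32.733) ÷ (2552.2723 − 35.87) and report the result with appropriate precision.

2.13443

5403.82 − 32.733 = 5371.087, limited to 2 d.p. → 6 s.f.; 2552.2723 − 35.87 = 2516.4023, limited to 2 d.p. → 6 s.f.
Carrying full precision, 5371.087 ÷ 2516.4023 = 2.13443096917…; keep min(6, 6) = 6 s.f.
Rounded to 6 significant figures: 2.13443.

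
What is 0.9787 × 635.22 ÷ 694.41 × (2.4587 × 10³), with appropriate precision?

0.9787 × 635.22 ÷ 694.41 × (2.4587 × 10³) = 2201.21937426…
Multiplication/division keeps the fewest significant figures: 0.9787 → 4 s.f., 635.22 → 5 s.f., 694.41 → 5 s.f., 2.4587 × 10³ → 5 s.f.; limit is 4.
Rounded to 4 significant figures: 2.201 × 10³.

2.201 × 10³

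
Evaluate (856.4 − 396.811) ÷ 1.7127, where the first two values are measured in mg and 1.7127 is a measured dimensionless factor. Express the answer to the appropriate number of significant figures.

268.3 mg

856.4 mg − 396.811 mg = 459.589 mg; the difference is limited to 1 decimal place (4 s.f.).
Carrying full precision, 459.589 ÷ 1.7127 = 268.341799498… mg; 1.7127 has 5 s.f., so the result keeps min(4, 5) = 4 s.f.
Rounded to 4 significant figures: 268.3 mg.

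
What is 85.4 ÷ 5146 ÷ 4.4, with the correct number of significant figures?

85.4 ÷ 5146 ÷ 4.4 = 0.00377168498039…
Multiplication/division keeps the fewest significant figures: 85.4 → 3 s.f., 5146 → 4 s.f., 4.4 → 2 s.f.; limit is 2.
Rounded to 2 significant figures: 0.0038.

0.0038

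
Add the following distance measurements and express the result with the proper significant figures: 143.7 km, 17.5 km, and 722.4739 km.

883.7 km

143.7 km + 17.5 km + 722.4739 km = 883.6739 km.
Addition/subtraction keeps the fewest decimal places: 143.7 → 1 decimal place, 17.5 → 1 decimal place, 722.4739 → 4 decimal places; limit is 1.
Rounded to 1 decimal place: 883.7 km.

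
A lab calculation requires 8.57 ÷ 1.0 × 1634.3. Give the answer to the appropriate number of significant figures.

8.57 ÷ 1.0 × 1634.3 = 14005.951
Multiplication/division keeps the fewest significant figures: 8.57 → 3 s.f., 1.0 → 2 s.f., 1634.3 → 5 s.f.; limit is 2.
Rounded to 2 significant figures: 1.4 × 10^4.

1.4 × 10^4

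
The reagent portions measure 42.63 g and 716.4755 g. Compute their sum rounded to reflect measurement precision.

759.11 g

42.63 g + 716.4755 g = 759.1055 g.
Addition/subtraction keeps the fewest decimal places: 42.63 → 2 decimal places, 716.4755 → 4 decimal places; limit is 2.
Rounded to 2 decimal places: 759.11 g.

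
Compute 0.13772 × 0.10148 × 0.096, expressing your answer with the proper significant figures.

0.13772 × 0.10148 × 0.096 = 0.0013416792576
Multiplication/division keeps the fewest significant figures: 0.13772 → 5 s.f., 0.10148 → 5 s.f., 0.096 → 2 s.f.; limit is 2.
Rounded to 2 significant figures: 1.3 × 10^-3.

1.3 × 10^-3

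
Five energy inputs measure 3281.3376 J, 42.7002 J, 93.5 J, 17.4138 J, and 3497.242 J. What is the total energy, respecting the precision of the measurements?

3281.3376 J + 42.7002 J + 93.5 J + 17.4138 J + 3497.242 J = 6932.1936 J.
Addition/subtraction keeps the fewest decimal places: 3281.3376 → 4 decimal places, 42.7002 → 4 decimal places, 93.5 → 1 decimal place, 17.4138 → 4 decimal places, 3497.242 → 3 decimal places; limit is 1.
Rounded to 1 decimal place: 6932.2 J.

6932.2 J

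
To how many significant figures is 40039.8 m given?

40039.8: zeros between nonzero digits are significant.

6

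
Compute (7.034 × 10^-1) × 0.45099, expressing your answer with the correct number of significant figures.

(7.034 × 10^-1) × 0.45099 = 0.317226366
Multiplication/division keeps the fewest significant figures: 7.034 × 10^-1 → 4 s.f., 0.45099 → 5 s.f.; limit is 4.
Rounded to 4 significant figures: 0.3172.

0.3172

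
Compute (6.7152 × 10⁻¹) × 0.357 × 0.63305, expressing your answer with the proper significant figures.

0.152

(6.7152 × 10⁻¹) × 0.357 × 0.63305 = 0.151762747752
Multiplication/division keeps the fewest significant figures: 6.7152 × 10⁻¹ → 5 s.f., 0.357 → 3 s.f., 0.63305 → 5 s.f.; limit is 3.
Rounded to 3 significant figures: 0.152.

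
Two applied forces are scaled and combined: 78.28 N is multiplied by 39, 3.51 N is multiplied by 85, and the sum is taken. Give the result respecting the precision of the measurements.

3.4 × 10³ N

78.28 × 39 = 3052.92 → 3.1 × 10³ N (2 s.f., last digit at the 10^2 place).
3.51 × 85 = 298.35 → 3.0 × 10² N (2 s.f., last digit at the 10^1 place).
Sum: 3351.27 N; keep the coarser place, 10^2.
Result: 3.4 × 10³ N.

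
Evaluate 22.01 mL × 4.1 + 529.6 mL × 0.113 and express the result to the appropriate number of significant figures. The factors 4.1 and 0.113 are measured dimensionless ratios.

22.01 × 4.1 = 90.241 → 90. mL (2 s.f., last digit at the 10^0 place).
529.6 × 0.113 = 59.8448 → 59.8 mL (3 s.f., last digit at the 10^-1 place).
Sum: 150.0858 mL; keep the coarser place, 10^0.
Result: 150. mL.

150. mL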